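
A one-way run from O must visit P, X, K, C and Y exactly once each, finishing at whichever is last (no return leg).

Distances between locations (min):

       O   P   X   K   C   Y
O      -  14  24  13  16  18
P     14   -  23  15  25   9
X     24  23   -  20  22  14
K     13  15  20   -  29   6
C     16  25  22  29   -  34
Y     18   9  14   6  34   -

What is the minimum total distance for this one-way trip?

Shortest open route: 71 min.

There are 5! = 120 possible orderings.
O → P → X → K → C → Y: 14+23+20+29+34 = 120
O → P → X → K → Y → C: 14+23+20+6+34 = 97
O → P → X → C → K → Y: 14+23+22+29+6 = 94
O → P → X → C → Y → K: 14+23+22+34+6 = 99
O → P → X → Y → K → C: 14+23+14+6+29 = 86
O → P → X → Y → C → K: 14+23+14+34+29 = 114
O → P → K → X → C → Y: 14+15+20+22+34 = 105
O → P → K → X → Y → C: 14+15+20+14+34 = 97
O → P → K → C → X → Y: 14+15+29+22+14 = 94
O → P → K → C → Y → X: 14+15+29+34+14 = 106
O → P → K → Y → X → C: 14+15+6+14+22 = 71
O → P → K → Y → C → X: 14+15+6+34+22 = 91
O → P → C → X → K → Y: 14+25+22+20+6 = 87
O → P → C → X → Y → K: 14+25+22+14+6 = 81
… (106 more)
The minimum is 71.
One shortest path: O → P → K → Y → X → C.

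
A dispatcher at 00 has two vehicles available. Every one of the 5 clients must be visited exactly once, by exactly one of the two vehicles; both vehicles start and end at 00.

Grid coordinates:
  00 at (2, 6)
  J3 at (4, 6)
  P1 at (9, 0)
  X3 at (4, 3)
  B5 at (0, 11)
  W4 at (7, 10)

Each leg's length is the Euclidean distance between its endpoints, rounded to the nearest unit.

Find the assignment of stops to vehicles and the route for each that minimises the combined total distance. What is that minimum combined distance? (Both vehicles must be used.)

There are 2^4 − 1 = 15 ways to divide the 5 stops into two non-empty groups. For each, the best each vehicle can do is its own shortest tour through its group:
  {J3} + {P1, X3, B5, W4}: 4 + 32 = 36
  {P1} + {J3, X3, B5, W4}: 18 + 24 = 42
  {J3, P1} + {X3, B5, W4}: 19 + 24 = 43
  {X3} + {J3, P1, B5, W4}: 8 + 32 = 40
  {J3, X3} + {P1, B5, W4}: 9 + 31 = 40
  {P1, X3} + {J3, B5, W4}: 19 + 19 = 38
  … (15 splits in total)
Best: vehicle 1 00 → J3 → 00 = 4; vehicle 2 00 → X3 → P1 → W4 → B5 → 00 = 32; combined 36.

36 — the smallest possible combined total.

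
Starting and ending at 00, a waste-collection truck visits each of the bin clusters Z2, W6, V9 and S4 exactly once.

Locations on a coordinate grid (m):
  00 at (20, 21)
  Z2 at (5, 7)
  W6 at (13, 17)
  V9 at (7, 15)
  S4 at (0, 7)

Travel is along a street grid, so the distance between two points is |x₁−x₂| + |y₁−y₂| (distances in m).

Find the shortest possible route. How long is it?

00 → Z2 → W6 → V9 → S4 → 00: 29+18+8+15+34 = 104
00 → Z2 → W6 → S4 → V9 → 00: 29+18+23+15+19 = 104
00 → Z2 → V9 → W6 → S4 → 00: 29+10+8+23+34 = 104
00 → Z2 → V9 → S4 → W6 → 00: 29+10+15+23+11 = 88
00 → Z2 → S4 → W6 → V9 → 00: 29+5+23+8+19 = 84
00 → Z2 → S4 → V9 → W6 → 00: 29+5+15+8+11 = 68
00 → W6 → Z2 → V9 → S4 → 00: 11+18+10+15+34 = 88
00 → W6 → Z2 → S4 → V9 → 00: 11+18+5+15+19 = 68
00 → W6 → V9 → Z2 → S4 → 00: 11+8+10+5+34 = 68
00 → W6 → S4 → Z2 → V9 → 00: 11+23+5+10+19 = 68
00 → V9 → Z2 → W6 → S4 → 00: 19+10+18+23+34 = 104
00 → V9 → W6 → Z2 → S4 → 00: 19+8+18+5+34 = 84
The minimum is 68.
One optimal route: 00 → Z2 → S4 → V9 → W6 → 00 (or its reverse).

68 m — the shortest possible round trip.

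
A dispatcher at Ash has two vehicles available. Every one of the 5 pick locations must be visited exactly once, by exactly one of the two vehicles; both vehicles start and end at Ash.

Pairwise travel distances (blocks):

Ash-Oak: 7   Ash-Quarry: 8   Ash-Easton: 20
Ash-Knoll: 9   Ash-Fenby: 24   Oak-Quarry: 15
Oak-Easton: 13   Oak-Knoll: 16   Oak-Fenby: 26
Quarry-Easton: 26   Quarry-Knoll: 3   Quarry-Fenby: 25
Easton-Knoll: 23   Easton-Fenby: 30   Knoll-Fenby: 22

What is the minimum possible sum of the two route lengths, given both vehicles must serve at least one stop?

94 blocks — the smallest possible combined total.

Check every non-empty split of the stops between the two vehicles; for each half take its own optimal tour:
  {Oak} + {Quarry, Easton, Knoll, Fenby}: 14 + 83 = 97
  {Quarry} + {Oak, Easton, Knoll, Fenby}: 16 + 81 = 97
  {Oak, Quarry} + {Easton, Knoll, Fenby}: 30 + 81 = 111
  {Easton} + {Oak, Quarry, Knoll, Fenby}: 40 + 66 = 106
  {Oak, Easton} + {Quarry, Knoll, Fenby}: 40 + 57 = 97
  {Quarry, Easton} + {Oak, Knoll, Fenby}: 54 + 64 = 118
  … (15 splits in total)
  {Quarry, Knoll} + {Oak, Easton, Fenby}: 20 + 74 = 94  ← best
Best: vehicle 1 Ash → Quarry → Knoll → Ash = 20; vehicle 2 Ash → Oak → Easton → Fenby → Ash = 74; combined 94.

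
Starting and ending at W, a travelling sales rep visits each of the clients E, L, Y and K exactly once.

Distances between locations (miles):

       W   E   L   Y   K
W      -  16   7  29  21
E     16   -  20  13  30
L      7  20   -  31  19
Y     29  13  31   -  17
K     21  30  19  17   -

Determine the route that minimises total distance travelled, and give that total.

With 4 stops there are 4!/2 = 12 distinct round trips (a route and its reverse cost the same).
W→E→L→Y→K→W: 16+20+31+17+21 = 105
W→E→L→K→Y→W: 16+20+19+17+29 = 101
W→E→Y→L→K→W: 16+13+31+19+21 = 100
W→E→Y→K→L→W: 16+13+17+19+7 = 72
W→E→K→L→Y→W: 16+30+19+31+29 = 125
W→E→K→Y→L→W: 16+30+17+31+7 = 101
W→L→E→Y→K→W: 7+20+13+17+21 = 78
W→L→E→K→Y→W: 7+20+30+17+29 = 103
W→L→Y→E→K→W: 7+31+13+30+21 = 102
W→L→K→E→Y→W: 7+19+30+13+29 = 98
W→Y→E→L→K→W: 29+13+20+19+21 = 102
W→Y→L→E→K→W: 29+31+20+30+21 = 131
The minimum is 72.
One optimal route: W → E → Y → K → L → W (or its reverse).

Shortest round trip = 72 miles.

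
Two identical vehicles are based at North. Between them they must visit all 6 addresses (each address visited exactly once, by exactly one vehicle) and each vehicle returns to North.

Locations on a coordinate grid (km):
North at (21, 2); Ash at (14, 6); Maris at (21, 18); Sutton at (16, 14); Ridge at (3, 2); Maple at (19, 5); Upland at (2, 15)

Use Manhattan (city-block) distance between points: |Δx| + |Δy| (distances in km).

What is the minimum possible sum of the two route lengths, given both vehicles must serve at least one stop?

There are 2^5 − 1 = 31 ways to divide the 6 stops into two non-empty groups. For each, the best each vehicle can do is its own shortest tour through its group:
  {Ash} + {Maris, Sutton, Ridge, Maple, Upland}: 22 + 76 = 98
  {Maris} + {Ash, Sutton, Ridge, Maple, Upland}: 32 + 68 = 100
  {Ash, Maris} + {Sutton, Ridge, Maple, Upland}: 46 + 64 = 110
  {Sutton} + {Ash, Maris, Ridge, Maple, Upland}: 34 + 78 = 112
  {Ash, Sutton} + {Maris, Ridge, Maple, Upland}: 38 + 74 = 112
  {Maris, Sutton} + {Ash, Ridge, Maple, Upland}: 42 + 64 = 106
  … (31 splits in total)
  {Maple} + {Ash, Maris, Sutton, Ridge, Upland}: 10 + 80 = 90  ← best
Best: vehicle 1 North → Maple → North = 10; vehicle 2 North → Ash → Ridge → Upland → Sutton → Maris → North = 80; combined 90.

90 km — the smallest possible combined total.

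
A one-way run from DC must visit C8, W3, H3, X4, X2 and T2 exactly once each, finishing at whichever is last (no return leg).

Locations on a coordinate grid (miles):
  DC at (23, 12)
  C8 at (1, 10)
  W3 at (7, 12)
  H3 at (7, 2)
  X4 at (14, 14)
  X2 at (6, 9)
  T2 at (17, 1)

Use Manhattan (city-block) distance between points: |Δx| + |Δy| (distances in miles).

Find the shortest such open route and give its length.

There are 6! = 720 possible orderings.
DC - C8 - W3 - H3 - X4 - X2 - T2: 24+8+10+19+13+19 = 93
DC - C8 - W3 - H3 - X4 - T2 - X2: 24+8+10+19+16+19 = 96
DC - C8 - W3 - H3 - X2 - X4 - T2: 24+8+10+8+13+16 = 79
DC - C8 - W3 - H3 - X2 - T2 - X4: 24+8+10+8+19+16 = 85
DC - C8 - W3 - H3 - T2 - X4 - X2: 24+8+10+11+16+13 = 82
DC - C8 - W3 - H3 - T2 - X2 - X4: 24+8+10+11+19+13 = 85
DC - C8 - W3 - X4 - H3 - X2 - T2: 24+8+9+19+8+19 = 87
DC - C8 - W3 - X4 - H3 - T2 - X2: 24+8+9+19+11+19 = 90
… (712 more)
DC - X4 - W3 - C8 - X2 - H3 - T2: 11+9+8+6+8+11 = 53  ← best
The minimum is 53.
One shortest path: DC → X4 → W3 → C8 → X2 → H3 → T2.

Minimum one-way distance = 53 miles.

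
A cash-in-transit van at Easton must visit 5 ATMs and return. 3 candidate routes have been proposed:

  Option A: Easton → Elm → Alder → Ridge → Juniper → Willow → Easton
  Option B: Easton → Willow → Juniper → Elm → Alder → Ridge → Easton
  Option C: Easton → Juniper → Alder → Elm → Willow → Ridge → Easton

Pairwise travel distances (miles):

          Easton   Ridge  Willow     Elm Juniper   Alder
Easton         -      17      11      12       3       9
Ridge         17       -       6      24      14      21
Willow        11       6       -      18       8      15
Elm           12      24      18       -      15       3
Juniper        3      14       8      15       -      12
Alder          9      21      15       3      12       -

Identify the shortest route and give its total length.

Shortest is Option C, total 59 miles.

Option A: 12 + 3 + 21 + 14 + 8 + 11 = 69
Option B: 11 + 8 + 15 + 3 + 21 + 17 = 75
Option C: 3 + 12 + 3 + 18 + 6 + 17 = 59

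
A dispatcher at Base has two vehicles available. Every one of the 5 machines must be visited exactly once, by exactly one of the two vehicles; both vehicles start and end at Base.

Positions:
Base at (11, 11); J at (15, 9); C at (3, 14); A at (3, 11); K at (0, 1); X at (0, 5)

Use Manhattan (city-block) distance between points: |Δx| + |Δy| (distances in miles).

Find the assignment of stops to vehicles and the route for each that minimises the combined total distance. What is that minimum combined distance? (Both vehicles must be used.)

Minimum combined distance: 60 miles.

Try each way of splitting the stops between the two vehicles (each non-empty) and, for each split, find the best tour for each vehicle:
  {J} + {C, A, K, X}: 12 + 48 = 60
  {C} + {J, A, K, X}: 22 + 50 = 72
  {J, C} + {A, K, X}: 34 + 42 = 76
  {A} + {J, C, K, X}: 16 + 56 = 72
  {J, A} + {C, K, X}: 28 + 48 = 76
  {C, A} + {J, K, X}: 22 + 50 = 72
  … (15 splits in total)
Best: vehicle 1 Base → J → Base = 12; vehicle 2 Base → C → A → K → X → Base = 48; combined 60.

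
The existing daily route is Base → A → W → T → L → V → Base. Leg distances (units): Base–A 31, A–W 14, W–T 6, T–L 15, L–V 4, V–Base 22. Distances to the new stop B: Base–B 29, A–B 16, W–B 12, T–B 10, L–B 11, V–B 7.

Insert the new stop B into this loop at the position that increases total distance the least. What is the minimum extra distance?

Adding 6 by placing B on the T–L leg.

Insertion cost between consecutive stops i–j is d(i,B) + d(B,j) − d(i,j):
  between Base and A: 29 + 16 − 31 = 14
  between A and W: 16 + 12 − 14 = 14
  between W and T: 12 + 10 − 6 = 16
  between T and L: 10 + 11 − 15 = 6
  between L and V: 11 + 7 − 4 = 14
  between V and Base: 7 + 29 − 22 = 14
Cheapest insertion is between T and L, adding 6.
New total = 92 + 6 = 98.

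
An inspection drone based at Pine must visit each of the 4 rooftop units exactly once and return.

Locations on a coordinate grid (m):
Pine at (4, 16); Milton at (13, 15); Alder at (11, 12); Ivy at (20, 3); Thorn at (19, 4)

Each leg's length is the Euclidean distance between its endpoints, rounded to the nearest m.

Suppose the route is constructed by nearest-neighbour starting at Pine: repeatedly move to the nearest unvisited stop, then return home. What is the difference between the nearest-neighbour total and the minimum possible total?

The nearest-neighbour route is 4 m longer than optimal.

Pine: Alder=8, Milton=9, Thorn=19, Ivy=21 ⇒ Alder
Alder: Milton=4, Thorn=11, Ivy=13 ⇒ Milton
Milton: Thorn=13, Ivy=14 ⇒ Thorn
Thorn: Ivy=1 ⇒ Ivy
NN route Pine → Alder → Milton → Thorn → Ivy → Pine costs 47.
Optimal: Pine → Milton → Ivy → Thorn → Alder → Pine costs 43 (by enumerating all 12 distinct tours).
Excess = 47 − 43 = 4.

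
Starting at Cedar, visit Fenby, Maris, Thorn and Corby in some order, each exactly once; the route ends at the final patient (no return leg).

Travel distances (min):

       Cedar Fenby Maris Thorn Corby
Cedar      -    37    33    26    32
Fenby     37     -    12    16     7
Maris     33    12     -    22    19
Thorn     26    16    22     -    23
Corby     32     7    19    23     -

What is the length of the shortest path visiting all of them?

67 min — the minimum one-way total.

There are 4! = 24 possible orderings.
Cedar - Fenby - Maris - Thorn - Corby: 37+12+22+23 = 94
Cedar - Fenby - Maris - Corby - Thorn: 37+12+19+23 = 91
Cedar - Fenby - Thorn - Maris - Corby: 37+16+22+19 = 94
Cedar - Fenby - Thorn - Corby - Maris: 37+16+23+19 = 95
Cedar - Fenby - Corby - Maris - Thorn: 37+7+19+22 = 85
Cedar - Fenby - Corby - Thorn - Maris: 37+7+23+22 = 89
Cedar - Maris - Fenby - Thorn - Corby: 33+12+16+23 = 84
Cedar - Maris - Fenby - Corby - Thorn: 33+12+7+23 = 75
Cedar - Maris - Thorn - Fenby - Corby: 33+22+16+7 = 78
Cedar - Maris - Thorn - Corby - Fenby: 33+22+23+7 = 85
Cedar - Maris - Corby - Fenby - Thorn: 33+19+7+16 = 75
Cedar - Maris - Corby - Thorn - Fenby: 33+19+23+16 = 91
Cedar - Thorn - Fenby - Maris - Corby: 26+16+12+19 = 73
Cedar - Thorn - Fenby - Corby - Maris: 26+16+7+19 = 68
… (10 more)
Cedar - Thorn - Maris - Fenby - Corby: 26+22+12+7 = 67  ← best
The minimum is 67.
One shortest path: Cedar → Thorn → Maris → Fenby → Corby.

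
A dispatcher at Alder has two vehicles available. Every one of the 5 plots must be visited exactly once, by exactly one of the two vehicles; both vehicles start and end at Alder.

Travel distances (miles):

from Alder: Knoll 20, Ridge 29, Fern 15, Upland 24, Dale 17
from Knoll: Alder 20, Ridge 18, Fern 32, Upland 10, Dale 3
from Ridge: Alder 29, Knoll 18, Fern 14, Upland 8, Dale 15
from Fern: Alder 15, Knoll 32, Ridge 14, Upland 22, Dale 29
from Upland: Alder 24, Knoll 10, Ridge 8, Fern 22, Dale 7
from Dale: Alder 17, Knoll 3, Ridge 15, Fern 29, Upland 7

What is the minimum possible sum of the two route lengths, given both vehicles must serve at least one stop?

Minimum combined distance: 97 miles.

Check every non-empty split of the stops between the two vehicles; for each half take its own optimal tour:
  {Knoll} + {Ridge, Fern, Upland, Dale}: 40 + 61 = 101
  {Ridge} + {Knoll, Fern, Upland, Dale}: 58 + 67 = 125
  {Knoll, Ridge} + {Fern, Upland, Dale}: 67 + 61 = 128
  {Fern} + {Knoll, Ridge, Upland, Dale}: 30 + 67 = 97
  {Knoll, Fern} + {Ridge, Upland, Dale}: 67 + 61 = 128
  {Ridge, Fern} + {Knoll, Upland, Dale}: 58 + 54 = 112
  … (15 splits in total)
Best: vehicle 1 Alder → Fern → Alder = 30; vehicle 2 Alder → Knoll → Dale → Upland → Ridge → Alder = 67; combined 97.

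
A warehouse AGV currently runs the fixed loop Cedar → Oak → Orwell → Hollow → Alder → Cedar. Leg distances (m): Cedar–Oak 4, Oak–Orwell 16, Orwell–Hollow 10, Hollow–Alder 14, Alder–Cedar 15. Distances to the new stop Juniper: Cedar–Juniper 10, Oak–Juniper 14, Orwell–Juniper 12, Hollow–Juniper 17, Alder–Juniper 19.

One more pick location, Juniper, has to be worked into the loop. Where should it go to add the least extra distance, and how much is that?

Insertion cost between consecutive stops i–j is d(i,Juniper) + d(Juniper,j) − d(i,j):
  between Cedar and Oak: 10 + 14 − 4 = 20
  between Oak and Orwell: 14 + 12 − 16 = 10
  between Orwell and Hollow: 12 + 17 − 10 = 19
  between Hollow and Alder: 17 + 19 − 14 = 22
  between Alder and Cedar: 19 + 10 − 15 = 14
Cheapest insertion is between Oak and Orwell, adding 10.
New total = 59 + 10 = 69.

Minimum extra distance: 10 m, inserting Juniper between Oak and Orwell.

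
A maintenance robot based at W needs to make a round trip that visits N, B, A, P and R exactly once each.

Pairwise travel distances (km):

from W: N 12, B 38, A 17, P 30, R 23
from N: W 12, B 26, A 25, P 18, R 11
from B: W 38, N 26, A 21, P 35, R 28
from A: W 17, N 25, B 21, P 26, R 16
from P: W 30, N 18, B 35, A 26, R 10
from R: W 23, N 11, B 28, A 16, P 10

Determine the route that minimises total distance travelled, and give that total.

W - N - B - A - P - R - W: 12+26+21+26+10+23 = 118
W - N - B - A - R - P - W: 12+26+21+16+10+30 = 115
W - N - B - P - A - R - W: 12+26+35+26+16+23 = 138
W - N - B - P - R - A - W: 12+26+35+10+16+17 = 116
W - N - B - R - A - P - W: 12+26+28+16+26+30 = 138
W - N - B - R - P - A - W: 12+26+28+10+26+17 = 119
W - N - A - B - P - R - W: 12+25+21+35+10+23 = 126
W - N - A - B - R - P - W: 12+25+21+28+10+30 = 126
W - N - A - P - B - R - W: 12+25+26+35+28+23 = 149
W - N - A - P - R - B - W: 12+25+26+10+28+38 = 139
W - N - A - R - B - P - W: 12+25+16+28+35+30 = 146
W - N - A - R - P - B - W: 12+25+16+10+35+38 = 136
W - N - P - B - A - R - W: 12+18+35+21+16+23 = 125
W - N - P - B - R - A - W: 12+18+35+28+16+17 = 126
… (46 more)
W - N - P - R - B - A - W: 12+18+10+28+21+17 = 106  ← best
The minimum is 106.
One optimal route: W → N → P → R → B → A → W (or its reverse).

Minimum total distance: 106 km.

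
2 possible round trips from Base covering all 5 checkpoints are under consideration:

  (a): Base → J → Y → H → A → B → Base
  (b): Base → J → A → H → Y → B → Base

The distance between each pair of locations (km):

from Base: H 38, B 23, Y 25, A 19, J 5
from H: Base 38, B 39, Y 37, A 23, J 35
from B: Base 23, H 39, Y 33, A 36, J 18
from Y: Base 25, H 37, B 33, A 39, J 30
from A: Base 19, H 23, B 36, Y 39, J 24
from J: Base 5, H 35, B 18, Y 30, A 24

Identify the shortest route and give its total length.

(a): 5 + 30 + 37 + 23 + 36 + 23 = 154
(b): 5 + 24 + 23 + 37 + 33 + 23 = 145

145 km — (b) is the shortest.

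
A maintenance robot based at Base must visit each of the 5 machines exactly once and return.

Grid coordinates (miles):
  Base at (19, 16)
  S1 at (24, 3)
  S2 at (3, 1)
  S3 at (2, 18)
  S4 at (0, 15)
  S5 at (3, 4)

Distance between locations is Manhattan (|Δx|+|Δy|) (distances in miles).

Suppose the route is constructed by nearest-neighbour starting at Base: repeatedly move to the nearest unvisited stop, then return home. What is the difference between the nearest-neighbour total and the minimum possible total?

From Base: S1=18, S3=19, S4=20, S5=28, S2=31 → choose S1 (18).
From S1: S5=22, S2=23, S4=36, S3=37 → choose S5 (22).
From S5: S2=3, S4=14, S3=15 → choose S2 (3).
From S2: S4=17, S3=18 → choose S4 (17).
From S4: S3=5 → choose S3 (5).
NN route Base → S1 → S5 → S2 → S4 → S3 → Base costs 84.
Optimal: Base → S1 → S2 → S5 → S4 → S3 → Base costs 82 (by enumerating all 60 distinct tours).
Excess = 84 − 82 = 2.

Excess over optimum: 2 miles.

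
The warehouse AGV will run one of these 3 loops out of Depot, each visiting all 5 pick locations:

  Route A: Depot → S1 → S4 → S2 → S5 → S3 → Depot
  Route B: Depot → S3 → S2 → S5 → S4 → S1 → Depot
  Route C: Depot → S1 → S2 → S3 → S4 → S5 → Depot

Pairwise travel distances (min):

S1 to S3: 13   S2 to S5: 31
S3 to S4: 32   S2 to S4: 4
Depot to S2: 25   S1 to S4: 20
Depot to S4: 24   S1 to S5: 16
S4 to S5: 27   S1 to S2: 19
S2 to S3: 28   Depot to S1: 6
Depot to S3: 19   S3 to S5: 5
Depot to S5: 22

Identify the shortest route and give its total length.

85 min — Route A is the shortest.

Route A: 6 + 20 + 4 + 31 + 5 + 19 = 85
Route B: 19 + 28 + 31 + 27 + 20 + 6 = 131
Route C: 6 + 19 + 28 + 32 + 27 + 22 = 134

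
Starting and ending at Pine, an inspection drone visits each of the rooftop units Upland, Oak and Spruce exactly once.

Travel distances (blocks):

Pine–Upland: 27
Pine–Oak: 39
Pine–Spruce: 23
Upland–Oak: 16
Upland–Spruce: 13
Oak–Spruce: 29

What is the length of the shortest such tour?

Shortest round trip = 91 blocks.

With 3 stops there are 3!/2 = 3 distinct round trips (a route and its reverse cost the same).
Pine-Upland-Oak-Spruce-Pine: 27+16+29+23 = 95
Pine-Upland-Spruce-Oak-Pine: 27+13+29+39 = 108
Pine-Oak-Upland-Spruce-Pine: 39+16+13+23 = 91
The minimum is 91.
One optimal route: Pine → Oak → Upland → Spruce → Pine (or its reverse).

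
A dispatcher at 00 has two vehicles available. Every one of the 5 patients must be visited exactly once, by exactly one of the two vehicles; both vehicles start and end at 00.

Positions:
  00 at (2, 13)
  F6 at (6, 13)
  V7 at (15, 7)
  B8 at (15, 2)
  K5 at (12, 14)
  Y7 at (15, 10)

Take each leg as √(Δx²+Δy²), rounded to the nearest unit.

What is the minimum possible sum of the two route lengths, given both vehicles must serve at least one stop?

48 — the smallest possible combined total.

Check every non-empty split of the stops between the two vehicles; for each half take its own optimal tour:
  {F6} + {V7, B8, K5, Y7}: 8 + 40 = 48
  {V7} + {F6, B8, K5, Y7}: 28 + 40 = 68
  {F6, V7} + {B8, K5, Y7}: 29 + 40 = 69
  {B8} + {F6, V7, K5, Y7}: 34 + 32 = 66
  {F6, B8} + {V7, K5, Y7}: 35 + 32 = 67
  {V7, B8} + {F6, K5, Y7}: 36 + 28 = 64
  … (15 splits in total)
Best: vehicle 1 00 → F6 → 00 = 8; vehicle 2 00 → B8 → V7 → Y7 → K5 → 00 = 40; combined 48.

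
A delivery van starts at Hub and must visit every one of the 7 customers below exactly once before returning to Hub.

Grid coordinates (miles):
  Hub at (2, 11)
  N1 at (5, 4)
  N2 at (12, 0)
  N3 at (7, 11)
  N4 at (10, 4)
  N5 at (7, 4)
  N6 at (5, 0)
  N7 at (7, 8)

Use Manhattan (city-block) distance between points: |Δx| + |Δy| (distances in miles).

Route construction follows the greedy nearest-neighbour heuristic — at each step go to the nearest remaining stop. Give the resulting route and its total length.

Total distance 46 miles via the nearest-neighbour route Hub → N3 → N7 → N5 → N1 → N6 → N2 → N4 → Hub.

Hub → [N3:5 / N7:8 / N1:10 / N5:12 / N6:14 / N4:15 / N2:21] → N3 (5)
N3 → [N7:3 / N5:7 / N1:9 / N4:10 / N6:13 / N2:16] → N7 (3)
N7 → [N5:4 / N1:6 / N4:7 / N6:10 / N2:13] → N5 (4)
N5 → [N1:2 / N4:3 / N6:6 / N2:9] → N1 (2)
N1 → [N6:4 / N4:5 / N2:11] → N6 (4)
N6 → [N2:7 / N4:9] → N2 (7)
N2 → [N4:6] → N4 (6)
Return N4→Hub: 15.
Total = 5 + 3 + 4 + 2 + 4 + 7 + 6 + 15 = 46.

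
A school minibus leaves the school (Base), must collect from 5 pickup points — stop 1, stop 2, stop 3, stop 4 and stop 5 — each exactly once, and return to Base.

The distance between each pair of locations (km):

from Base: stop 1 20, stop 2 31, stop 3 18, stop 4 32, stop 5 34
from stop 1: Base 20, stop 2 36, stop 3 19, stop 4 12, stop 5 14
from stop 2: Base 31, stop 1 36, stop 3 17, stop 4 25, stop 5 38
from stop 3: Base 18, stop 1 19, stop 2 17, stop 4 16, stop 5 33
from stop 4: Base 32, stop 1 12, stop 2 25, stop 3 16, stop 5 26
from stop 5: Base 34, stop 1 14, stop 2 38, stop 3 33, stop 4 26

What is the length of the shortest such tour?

Minimum total distance: 120 km.

Base-stop 1-stop 2-stop 3-stop 4-stop 5-Base: 20+36+17+16+26+34 = 149
Base-stop 1-stop 2-stop 3-stop 5-stop 4-Base: 20+36+17+33+26+32 = 164
Base-stop 1-stop 2-stop 4-stop 3-stop 5-Base: 20+36+25+16+33+34 = 164
Base-stop 1-stop 2-stop 4-stop 5-stop 3-Base: 20+36+25+26+33+18 = 158
Base-stop 1-stop 2-stop 5-stop 3-stop 4-Base: 20+36+38+33+16+32 = 175
Base-stop 1-stop 2-stop 5-stop 4-stop 3-Base: 20+36+38+26+16+18 = 154
Base-stop 1-stop 3-stop 2-stop 4-stop 5-Base: 20+19+17+25+26+34 = 141
Base-stop 1-stop 3-stop 2-stop 5-stop 4-Base: 20+19+17+38+26+32 = 152
Base-stop 1-stop 3-stop 4-stop 2-stop 5-Base: 20+19+16+25+38+34 = 152
Base-stop 1-stop 3-stop 4-stop 5-stop 2-Base: 20+19+16+26+38+31 = 150
Base-stop 1-stop 3-stop 5-stop 2-stop 4-Base: 20+19+33+38+25+32 = 167
Base-stop 1-stop 3-stop 5-stop 4-stop 2-Base: 20+19+33+26+25+31 = 154
Base-stop 1-stop 4-stop 2-stop 3-stop 5-Base: 20+12+25+17+33+34 = 141
Base-stop 1-stop 4-stop 2-stop 5-stop 3-Base: 20+12+25+38+33+18 = 146
… (46 more)
Base-stop 1-stop 5-stop 4-stop 2-stop 3-Base: 20+14+26+25+17+18 = 120  ← best
The minimum is 120.
One optimal route: Base → stop 1 → stop 5 → stop 4 → stop 2 → stop 3 → Base (or its reverse).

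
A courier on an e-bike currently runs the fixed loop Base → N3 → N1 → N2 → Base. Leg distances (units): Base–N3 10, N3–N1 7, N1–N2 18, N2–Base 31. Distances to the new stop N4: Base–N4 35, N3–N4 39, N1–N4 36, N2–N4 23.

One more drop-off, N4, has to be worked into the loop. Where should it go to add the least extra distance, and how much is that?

Insertion cost between consecutive stops i–j is d(i,N4) + d(N4,j) − d(i,j):
  between Base and N3: 35 + 39 − 10 = 64
  between N3 and N1: 39 + 36 − 7 = 68
  between N1 and N2: 36 + 23 − 18 = 41
  between N2 and Base: 23 + 35 − 31 = 27
Cheapest insertion is between N2 and Base, adding 27.
New total = 66 + 27 = 93.

Minimum extra distance: 27, inserting N4 between N2 and Base.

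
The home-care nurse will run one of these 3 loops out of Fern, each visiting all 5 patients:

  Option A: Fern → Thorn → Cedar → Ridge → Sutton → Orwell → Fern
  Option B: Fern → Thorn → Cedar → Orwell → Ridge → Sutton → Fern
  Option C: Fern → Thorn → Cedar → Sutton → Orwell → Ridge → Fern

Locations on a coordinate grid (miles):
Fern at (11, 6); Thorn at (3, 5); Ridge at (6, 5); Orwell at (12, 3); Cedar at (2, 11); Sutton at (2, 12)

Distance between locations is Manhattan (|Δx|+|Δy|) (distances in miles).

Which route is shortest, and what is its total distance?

50 miles — Option C is the shortest.

Option A: 9 + 7 + 10 + 11 + 19 + 4 = 60
Option B: 9 + 7 + 18 + 8 + 11 + 15 = 68
Option C: 9 + 7 + 1 + 19 + 8 + 6 = 50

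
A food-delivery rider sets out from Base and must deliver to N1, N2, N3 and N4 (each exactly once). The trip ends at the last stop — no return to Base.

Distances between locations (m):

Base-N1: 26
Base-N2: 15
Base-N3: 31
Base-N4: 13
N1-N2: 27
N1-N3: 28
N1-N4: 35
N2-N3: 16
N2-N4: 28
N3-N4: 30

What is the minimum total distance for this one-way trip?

Minimum one-way distance = 85 m.

There are 4! = 24 possible orderings.
Base - N1 - N2 - N3 - N4: 26+27+16+30 = 99
Base - N1 - N2 - N4 - N3: 26+27+28+30 = 111
Base - N1 - N3 - N2 - N4: 26+28+16+28 = 98
Base - N1 - N3 - N4 - N2: 26+28+30+28 = 112
Base - N1 - N4 - N2 - N3: 26+35+28+16 = 105
Base - N1 - N4 - N3 - N2: 26+35+30+16 = 107
Base - N2 - N1 - N3 - N4: 15+27+28+30 = 100
Base - N2 - N1 - N4 - N3: 15+27+35+30 = 107
Base - N2 - N3 - N1 - N4: 15+16+28+35 = 94
Base - N2 - N3 - N4 - N1: 15+16+30+35 = 96
Base - N2 - N4 - N1 - N3: 15+28+35+28 = 106
Base - N2 - N4 - N3 - N1: 15+28+30+28 = 101
Base - N3 - N1 - N2 - N4: 31+28+27+28 = 114
Base - N3 - N1 - N4 - N2: 31+28+35+28 = 122
… (10 more)
Base - N4 - N2 - N3 - N1: 13+28+16+28 = 85  ← best
The minimum is 85.
One shortest path: Base → N4 → N2 → N3 → N1.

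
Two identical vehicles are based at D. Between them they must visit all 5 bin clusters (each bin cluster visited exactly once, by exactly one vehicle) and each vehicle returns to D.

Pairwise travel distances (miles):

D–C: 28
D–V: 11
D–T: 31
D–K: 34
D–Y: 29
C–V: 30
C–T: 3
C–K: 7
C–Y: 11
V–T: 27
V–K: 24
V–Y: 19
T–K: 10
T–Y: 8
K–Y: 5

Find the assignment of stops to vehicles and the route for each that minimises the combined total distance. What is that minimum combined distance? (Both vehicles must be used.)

97 miles — the smallest possible combined total.

Try each way of splitting the stops between the two vehicles (each non-empty) and, for each split, find the best tour for each vehicle:
  {C} + {V, T, K, Y}: 56 + 76 = 132
  {V} + {C, T, K, Y}: 22 + 75 = 97
  {C, V} + {T, K, Y}: 69 + 75 = 144
  {T} + {C, V, K, Y}: 62 + 70 = 132
  {C, T} + {V, K, Y}: 62 + 69 = 131
  {V, T} + {C, K, Y}: 69 + 69 = 138
  … (15 splits in total)
Best: vehicle 1 D → V → D = 22; vehicle 2 D → C → T → K → Y → D = 75; combined 97.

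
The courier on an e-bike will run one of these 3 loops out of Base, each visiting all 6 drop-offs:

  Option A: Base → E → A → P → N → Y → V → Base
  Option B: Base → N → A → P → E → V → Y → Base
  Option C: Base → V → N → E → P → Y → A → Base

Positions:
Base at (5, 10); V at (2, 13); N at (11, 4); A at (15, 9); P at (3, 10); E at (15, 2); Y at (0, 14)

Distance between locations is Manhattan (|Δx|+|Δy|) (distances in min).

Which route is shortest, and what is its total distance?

Shortest is Option A, total 82 min.

Option A: 18 + 7 + 13 + 14 + 21 + 3 + 6 = 82
Option B: 12 + 9 + 13 + 20 + 24 + 3 + 9 = 90
Option C: 6 + 18 + 6 + 20 + 7 + 20 + 11 = 88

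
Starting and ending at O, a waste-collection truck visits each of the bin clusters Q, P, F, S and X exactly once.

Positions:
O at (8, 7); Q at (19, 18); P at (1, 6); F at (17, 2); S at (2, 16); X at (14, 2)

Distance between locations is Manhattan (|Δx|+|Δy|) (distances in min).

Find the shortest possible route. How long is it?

O→Q→P→F→S→X→O: 22+30+20+29+26+11 = 138
O→Q→P→F→X→S→O: 22+30+20+3+26+15 = 116
O→Q→P→S→F→X→O: 22+30+11+29+3+11 = 106
O→Q→P→S→X→F→O: 22+30+11+26+3+14 = 106
O→Q→P→X→F→S→O: 22+30+17+3+29+15 = 116
O→Q→P→X→S→F→O: 22+30+17+26+29+14 = 138
O→Q→F→P→S→X→O: 22+18+20+11+26+11 = 108
O→Q→F→P→X→S→O: 22+18+20+17+26+15 = 118
O→Q→F→S→P→X→O: 22+18+29+11+17+11 = 108
O→Q→F→S→X→P→O: 22+18+29+26+17+8 = 120
O→Q→F→X→P→S→O: 22+18+3+17+11+15 = 86
O→Q→F→X→S→P→O: 22+18+3+26+11+8 = 88
O→Q→S→P→F→X→O: 22+19+11+20+3+11 = 86
O→Q→S→P→X→F→O: 22+19+11+17+3+14 = 86
… (46 more)
O→P→S→Q→F→X→O: 8+11+19+18+3+11 = 70  ← best
The minimum is 70.
One optimal route: O → P → S → Q → F → X → O (or its reverse).

Minimum total distance: 70 min.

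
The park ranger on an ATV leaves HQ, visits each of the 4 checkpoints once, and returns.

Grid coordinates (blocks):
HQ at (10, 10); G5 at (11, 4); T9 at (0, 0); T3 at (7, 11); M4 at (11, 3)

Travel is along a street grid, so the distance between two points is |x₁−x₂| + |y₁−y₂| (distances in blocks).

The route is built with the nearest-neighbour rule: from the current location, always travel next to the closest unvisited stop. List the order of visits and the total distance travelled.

Nearest-neighbour total = 50 blocks; route HQ → T3 → G5 → M4 → T9 → HQ.

HQ → [T3:4 / G5:7 / M4:8 / T9:20] → T3 (4)
T3 → [G5:11 / M4:12 / T9:18] → G5 (11)
G5 → [M4:1 / T9:15] → M4 (1)
M4 → [T9:14] → T9 (14)
Return T9→HQ: 20.
Total = 4 + 11 + 1 + 14 + 20 = 50.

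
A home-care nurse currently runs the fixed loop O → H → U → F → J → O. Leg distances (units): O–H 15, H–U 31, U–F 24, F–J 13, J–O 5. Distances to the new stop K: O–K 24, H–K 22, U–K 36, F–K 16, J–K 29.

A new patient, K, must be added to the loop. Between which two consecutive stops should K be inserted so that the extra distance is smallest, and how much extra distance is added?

Insertion cost between consecutive stops i–j is d(i,K) + d(K,j) − d(i,j):
  between O and H: 24 + 22 − 15 = 31
  between H and U: 22 + 36 − 31 = 27
  between U and F: 36 + 16 − 24 = 28
  between F and J: 16 + 29 − 13 = 32
  between J and O: 29 + 24 − 5 = 48
Cheapest insertion is between H and U, adding 27.
New total = 88 + 27 = 115.

Adding 27 by placing K on the H–U leg.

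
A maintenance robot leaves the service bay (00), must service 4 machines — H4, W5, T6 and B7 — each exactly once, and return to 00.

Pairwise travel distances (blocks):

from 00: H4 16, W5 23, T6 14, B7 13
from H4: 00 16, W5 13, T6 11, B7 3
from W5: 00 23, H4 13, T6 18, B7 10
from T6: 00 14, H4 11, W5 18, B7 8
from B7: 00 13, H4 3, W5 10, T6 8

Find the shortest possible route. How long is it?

Shortest round trip = 61 blocks.

00 - H4 - W5 - T6 - B7 - 00: 16+13+18+8+13 = 68
00 - H4 - W5 - B7 - T6 - 00: 16+13+10+8+14 = 61
00 - H4 - T6 - W5 - B7 - 00: 16+11+18+10+13 = 68
00 - H4 - T6 - B7 - W5 - 00: 16+11+8+10+23 = 68
00 - H4 - B7 - W5 - T6 - 00: 16+3+10+18+14 = 61
00 - H4 - B7 - T6 - W5 - 00: 16+3+8+18+23 = 68
00 - W5 - H4 - T6 - B7 - 00: 23+13+11+8+13 = 68
00 - W5 - H4 - B7 - T6 - 00: 23+13+3+8+14 = 61
00 - W5 - T6 - H4 - B7 - 00: 23+18+11+3+13 = 68
00 - W5 - B7 - H4 - T6 - 00: 23+10+3+11+14 = 61
00 - T6 - H4 - W5 - B7 - 00: 14+11+13+10+13 = 61
00 - T6 - W5 - H4 - B7 - 00: 14+18+13+3+13 = 61
The minimum is 61.
One optimal route: 00 → H4 → W5 → B7 → T6 → 00 (or its reverse).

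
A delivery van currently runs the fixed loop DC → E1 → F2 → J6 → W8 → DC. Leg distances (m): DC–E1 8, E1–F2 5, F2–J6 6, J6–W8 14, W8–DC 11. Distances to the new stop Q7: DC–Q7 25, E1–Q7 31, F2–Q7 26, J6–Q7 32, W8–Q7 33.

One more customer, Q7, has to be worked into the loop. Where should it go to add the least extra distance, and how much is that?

Adding 47 m by placing Q7 on the W8–DC leg.

Insertion cost between consecutive stops i–j is d(i,Q7) + d(Q7,j) − d(i,j):
  between DC and E1: 25 + 31 − 8 = 48
  between E1 and F2: 31 + 26 − 5 = 52
  between F2 and J6: 26 + 32 − 6 = 52
  between J6 and W8: 32 + 33 − 14 = 51
  between W8 and DC: 33 + 25 − 11 = 47
Cheapest insertion is between W8 and DC, adding 47.
New total = 44 + 47 = 91.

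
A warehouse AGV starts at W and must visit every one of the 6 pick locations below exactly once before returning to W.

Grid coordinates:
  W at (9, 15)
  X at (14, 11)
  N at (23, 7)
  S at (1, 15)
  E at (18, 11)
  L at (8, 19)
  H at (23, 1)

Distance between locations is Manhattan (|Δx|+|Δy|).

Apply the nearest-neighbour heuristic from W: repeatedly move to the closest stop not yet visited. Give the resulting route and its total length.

Nearest-neighbour total = 80; route W → L → S → X → E → N → H → W.

W → [L:5 / S:8 / X:9 / E:13 / N:22 / H:28] → L (5)
L → [S:11 / X:14 / E:18 / N:27 / H:33] → S (11)
S → [X:17 / E:21 / N:30 / H:36] → X (17)
X → [E:4 / N:13 / H:19] → E (4)
E → [N:9 / H:15] → N (9)
N → [H:6] → H (6)
Return H→W: 28.
Total = 5 + 11 + 17 + 4 + 9 + 6 + 28 = 80.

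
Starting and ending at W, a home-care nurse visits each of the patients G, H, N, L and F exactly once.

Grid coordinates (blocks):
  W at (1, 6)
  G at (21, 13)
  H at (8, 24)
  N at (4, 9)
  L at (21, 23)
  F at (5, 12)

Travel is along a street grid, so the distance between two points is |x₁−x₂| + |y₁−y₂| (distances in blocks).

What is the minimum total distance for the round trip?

Shortest round trip = 76 blocks.

There are 60 distinct closed tours to check (reversals are equivalent).
W-G-H-N-L-F-W: 27+24+19+31+27+10 = 138
W-G-H-N-F-L-W: 27+24+19+4+27+37 = 138
W-G-H-L-N-F-W: 27+24+14+31+4+10 = 110
W-G-H-L-F-N-W: 27+24+14+27+4+6 = 102
W-G-H-F-N-L-W: 27+24+15+4+31+37 = 138
W-G-H-F-L-N-W: 27+24+15+27+31+6 = 130
W-G-N-H-L-F-W: 27+21+19+14+27+10 = 118
W-G-N-H-F-L-W: 27+21+19+15+27+37 = 146
W-G-N-L-H-F-W: 27+21+31+14+15+10 = 118
W-G-N-L-F-H-W: 27+21+31+27+15+25 = 146
W-G-N-F-H-L-W: 27+21+4+15+14+37 = 118
W-G-N-F-L-H-W: 27+21+4+27+14+25 = 118
W-G-L-H-N-F-W: 27+10+14+19+4+10 = 84
W-G-L-H-F-N-W: 27+10+14+15+4+6 = 76
… (46 more)
The minimum is 76.
One optimal route: W → G → L → H → F → N → W (or its reverse).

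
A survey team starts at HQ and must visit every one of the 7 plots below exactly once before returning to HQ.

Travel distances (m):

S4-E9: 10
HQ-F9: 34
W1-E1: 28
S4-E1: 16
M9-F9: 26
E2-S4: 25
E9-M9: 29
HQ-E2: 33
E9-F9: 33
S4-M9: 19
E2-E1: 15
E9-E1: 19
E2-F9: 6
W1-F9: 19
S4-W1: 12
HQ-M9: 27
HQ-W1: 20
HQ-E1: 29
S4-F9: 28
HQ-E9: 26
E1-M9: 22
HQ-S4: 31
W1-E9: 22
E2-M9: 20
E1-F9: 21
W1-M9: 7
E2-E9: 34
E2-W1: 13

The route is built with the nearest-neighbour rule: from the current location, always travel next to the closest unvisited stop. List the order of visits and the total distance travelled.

From HQ: distances to unvisited — W1=20, E9=26, M9=27, E1=29, S4=31, E2=33, F9=34. Nearest is W1 (20).
From W1: distances to unvisited — M9=7, S4=12, E2=13, F9=19, E9=22, E1=28. Nearest is M9 (7).
From M9: distances to unvisited — S4=19, E2=20, E1=22, F9=26, E9=29. Nearest is S4 (19).
From S4: distances to unvisited — E9=10, E1=16, E2=25, F9=28. Nearest is E9 (10).
From E9: distances to unvisited — E1=19, F9=33, E2=34. Nearest is E1 (19).
From E1: distances to unvisited — E2=15, F9=21. Nearest is E2 (15).
From E2: distances to unvisited — F9=6. Nearest is F9 (6).
Return F9→HQ: 34.
Total = 20 + 7 + 19 + 10 + 19 + 15 + 6 + 34 = 130.

Nearest-neighbour total = 130 m; route HQ → W1 → M9 → S4 → E9 → E1 → E2 → F9 → HQ.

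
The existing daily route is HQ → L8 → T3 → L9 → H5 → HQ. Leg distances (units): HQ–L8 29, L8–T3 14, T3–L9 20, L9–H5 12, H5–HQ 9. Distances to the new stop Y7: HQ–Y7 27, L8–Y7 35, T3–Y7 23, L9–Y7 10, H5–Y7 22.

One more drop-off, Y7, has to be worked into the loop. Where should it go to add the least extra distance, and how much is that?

Insertion cost between consecutive stops i–j is d(i,Y7) + d(Y7,j) − d(i,j):
  between HQ and L8: 27 + 35 − 29 = 33
  between L8 and T3: 35 + 23 − 14 = 44
  between T3 and L9: 23 + 10 − 20 = 13
  between L9 and H5: 10 + 22 − 12 = 20
  between H5 and HQ: 22 + 27 − 9 = 40
Cheapest insertion is between T3 and L9, adding 13.
New total = 84 + 13 = 97.

Minimum extra distance: 13, inserting Y7 between T3 and L9.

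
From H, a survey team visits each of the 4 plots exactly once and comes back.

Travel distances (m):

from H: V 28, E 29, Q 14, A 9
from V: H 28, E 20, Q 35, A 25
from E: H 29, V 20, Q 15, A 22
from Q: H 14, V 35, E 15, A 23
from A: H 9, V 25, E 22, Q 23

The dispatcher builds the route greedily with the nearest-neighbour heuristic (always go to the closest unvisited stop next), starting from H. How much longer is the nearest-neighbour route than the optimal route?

From H: A=9, Q=14, V=28, E=29 → choose A (9).
From A: E=22, Q=23, V=25 → choose E (22).
From E: Q=15, V=20 → choose Q (15).
From Q: V=35 → choose V (35).
NN route H → A → E → Q → V → H costs 109.
Optimal: H → Q → E → V → A → H costs 83 (by enumerating all 12 distinct tours).
Excess = 109 − 83 = 26.

The nearest-neighbour route is 26 m longer than optimal.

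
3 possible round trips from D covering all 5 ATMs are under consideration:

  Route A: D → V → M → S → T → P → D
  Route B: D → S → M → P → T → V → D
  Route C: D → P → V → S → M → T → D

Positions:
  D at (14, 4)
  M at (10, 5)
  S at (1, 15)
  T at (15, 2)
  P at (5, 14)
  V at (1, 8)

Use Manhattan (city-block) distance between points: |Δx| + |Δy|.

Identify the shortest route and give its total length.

Route A: 17 + 12 + 19 + 27 + 22 + 19 = 116
Route B: 24 + 19 + 14 + 22 + 20 + 17 = 116
Route C: 19 + 10 + 7 + 19 + 8 + 3 = 66

66 — Route C is the shortest.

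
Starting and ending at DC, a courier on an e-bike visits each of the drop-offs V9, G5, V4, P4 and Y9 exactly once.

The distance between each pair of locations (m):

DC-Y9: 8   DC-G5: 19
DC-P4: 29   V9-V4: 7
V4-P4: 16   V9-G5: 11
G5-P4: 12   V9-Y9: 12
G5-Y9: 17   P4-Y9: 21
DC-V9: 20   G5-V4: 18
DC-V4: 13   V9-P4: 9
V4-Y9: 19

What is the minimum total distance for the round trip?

66 m — the shortest possible round trip.

DC - V9 - G5 - V4 - P4 - Y9 - DC: 20+11+18+16+21+8 = 94
DC - V9 - G5 - V4 - Y9 - P4 - DC: 20+11+18+19+21+29 = 118
DC - V9 - G5 - P4 - V4 - Y9 - DC: 20+11+12+16+19+8 = 86
DC - V9 - G5 - P4 - Y9 - V4 - DC: 20+11+12+21+19+13 = 96
DC - V9 - G5 - Y9 - V4 - P4 - DC: 20+11+17+19+16+29 = 112
DC - V9 - G5 - Y9 - P4 - V4 - DC: 20+11+17+21+16+13 = 98
DC - V9 - V4 - G5 - P4 - Y9 - DC: 20+7+18+12+21+8 = 86
DC - V9 - V4 - G5 - Y9 - P4 - DC: 20+7+18+17+21+29 = 112
DC - V9 - V4 - P4 - G5 - Y9 - DC: 20+7+16+12+17+8 = 80
DC - V9 - V4 - P4 - Y9 - G5 - DC: 20+7+16+21+17+19 = 100
DC - V9 - V4 - Y9 - G5 - P4 - DC: 20+7+19+17+12+29 = 104
DC - V9 - V4 - Y9 - P4 - G5 - DC: 20+7+19+21+12+19 = 98
DC - V9 - P4 - G5 - V4 - Y9 - DC: 20+9+12+18+19+8 = 86
DC - V9 - P4 - G5 - Y9 - V4 - DC: 20+9+12+17+19+13 = 90
… (46 more)
DC - V4 - V9 - P4 - G5 - Y9 - DC: 13+7+9+12+17+8 = 66  ← best
The minimum is 66.
One optimal route: DC → V4 → V9 → P4 → G5 → Y9 → DC (or its reverse).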